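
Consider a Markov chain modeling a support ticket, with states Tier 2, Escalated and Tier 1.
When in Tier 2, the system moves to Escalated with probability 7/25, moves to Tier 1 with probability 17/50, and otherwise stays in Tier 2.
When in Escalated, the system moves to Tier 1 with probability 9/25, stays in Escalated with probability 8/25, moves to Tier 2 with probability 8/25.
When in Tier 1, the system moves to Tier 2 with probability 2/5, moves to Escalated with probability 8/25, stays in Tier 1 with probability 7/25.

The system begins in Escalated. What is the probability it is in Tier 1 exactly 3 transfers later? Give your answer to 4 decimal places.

Propagate the distribution vector 3 transfers from Escalated.
After 0 transfers: (0.0000, 1.0000, 0.0000)
After 1 transfer: (0.3200, 0.3200, 0.3600)
After 2 transfers: (0.3680, 0.3072, 0.3248)
After 3 transfers: (0.3681, 0.3053, 0.3267)
P(in Tier 1 after 3 transfers) = 0.3267

0.3267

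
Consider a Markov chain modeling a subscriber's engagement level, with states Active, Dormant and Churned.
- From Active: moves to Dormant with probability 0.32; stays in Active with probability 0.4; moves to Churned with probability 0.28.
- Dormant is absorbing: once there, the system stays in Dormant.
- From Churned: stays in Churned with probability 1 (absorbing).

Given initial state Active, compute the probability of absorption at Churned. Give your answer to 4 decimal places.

0.4667

Let h(s) be the probability of absorption at Churned starting from transient state s. Then h(Churned) = 1 and h(Dormant) = 0. By first-step analysis:
h(Active) = 0.4·h(Active) + 0.32·0 + 0.28·1
Solving: h(Active) = 0.4667.
Starting from Active, the probability is 0.4667.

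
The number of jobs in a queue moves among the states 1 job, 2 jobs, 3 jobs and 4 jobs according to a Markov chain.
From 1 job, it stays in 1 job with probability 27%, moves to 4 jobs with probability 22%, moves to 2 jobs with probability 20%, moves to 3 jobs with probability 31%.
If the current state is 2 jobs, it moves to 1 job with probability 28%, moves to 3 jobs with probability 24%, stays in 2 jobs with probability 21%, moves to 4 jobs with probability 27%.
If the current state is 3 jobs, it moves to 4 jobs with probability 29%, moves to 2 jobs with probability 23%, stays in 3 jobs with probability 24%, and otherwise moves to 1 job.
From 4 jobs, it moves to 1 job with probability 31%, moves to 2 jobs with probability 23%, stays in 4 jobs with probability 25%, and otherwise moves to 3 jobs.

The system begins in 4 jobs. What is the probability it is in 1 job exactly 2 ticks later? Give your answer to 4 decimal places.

Propagate the distribution vector 2 ticks from 4 jobs.
After 0 ticks: (0.0000, 0.0000, 0.0000, 1.0000)
After 1 tick: (0.3100, 0.2300, 0.2100, 0.2500)
After 2 ticks: (0.2760, 0.2161, 0.2542, 0.2537)
P(in 1 job after 2 ticks) = 0.2760

0.2760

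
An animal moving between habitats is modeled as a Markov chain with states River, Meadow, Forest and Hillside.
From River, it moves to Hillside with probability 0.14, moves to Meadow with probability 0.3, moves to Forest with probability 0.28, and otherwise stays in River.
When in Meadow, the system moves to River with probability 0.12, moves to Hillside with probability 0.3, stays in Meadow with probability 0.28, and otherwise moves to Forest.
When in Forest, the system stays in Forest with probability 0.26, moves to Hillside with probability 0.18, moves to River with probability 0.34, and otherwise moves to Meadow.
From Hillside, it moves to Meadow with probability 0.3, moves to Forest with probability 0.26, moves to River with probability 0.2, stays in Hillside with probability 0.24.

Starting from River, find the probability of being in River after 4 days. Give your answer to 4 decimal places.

0.2357

Propagate the distribution vector 4 days from River.
After 0 days: (1.0000, 0.0000, 0.0000, 0.0000)
After 1 day: (0.2800, 0.3000, 0.2800, 0.1400)
After 2 days: (0.2376, 0.2716, 0.2776, 0.2132)
After 3 days: (0.2361, 0.2724, 0.2756, 0.2159)
After 4 days: (0.2357, 0.2725, 0.2756, 0.2162)
P(in River after 4 days) = 0.2357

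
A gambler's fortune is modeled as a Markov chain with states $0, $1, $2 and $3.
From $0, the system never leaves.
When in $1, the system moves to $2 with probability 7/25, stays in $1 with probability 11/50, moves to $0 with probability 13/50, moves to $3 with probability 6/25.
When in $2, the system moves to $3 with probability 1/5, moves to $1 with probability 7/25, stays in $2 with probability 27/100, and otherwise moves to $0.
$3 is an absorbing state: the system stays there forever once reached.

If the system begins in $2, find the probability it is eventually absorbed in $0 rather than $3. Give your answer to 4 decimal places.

Let h(s) be the probability of absorption at $0 starting from transient state s. Then h($0) = 1 and h($3) = 0. By first-step analysis:
h($1) = 0.26·1 + 0.22·h($1) + 0.28·h($2) + 0.24·0
h($2) = 0.25·1 + 0.28·h($1) + 0.27·h($2) + 0.2·0
Solving: h($1) = 0.5291, h($2) = 0.5454.
Starting from $2, the probability is 0.5454.

0.5454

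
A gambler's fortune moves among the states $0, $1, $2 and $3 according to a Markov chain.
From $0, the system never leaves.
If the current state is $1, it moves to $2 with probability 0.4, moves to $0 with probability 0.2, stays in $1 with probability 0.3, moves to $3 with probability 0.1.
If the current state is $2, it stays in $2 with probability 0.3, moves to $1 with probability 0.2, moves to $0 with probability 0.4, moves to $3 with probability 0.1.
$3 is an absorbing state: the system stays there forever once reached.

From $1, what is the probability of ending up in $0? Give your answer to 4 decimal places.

Let h(s) be the probability of absorption at $0 starting from transient state s. Then h($0) = 1 and h($3) = 0. By first-step analysis:
h($1) = 0.2·1 + 0.3·h($1) + 0.4·h($2) + 0.1·0
h($2) = 0.4·1 + 0.2·h($1) + 0.3·h($2) + 0.1·0
Solving: h($1) = 0.7317, h($2) = 0.7805.
Starting from $1, the probability is 0.7317.

0.7317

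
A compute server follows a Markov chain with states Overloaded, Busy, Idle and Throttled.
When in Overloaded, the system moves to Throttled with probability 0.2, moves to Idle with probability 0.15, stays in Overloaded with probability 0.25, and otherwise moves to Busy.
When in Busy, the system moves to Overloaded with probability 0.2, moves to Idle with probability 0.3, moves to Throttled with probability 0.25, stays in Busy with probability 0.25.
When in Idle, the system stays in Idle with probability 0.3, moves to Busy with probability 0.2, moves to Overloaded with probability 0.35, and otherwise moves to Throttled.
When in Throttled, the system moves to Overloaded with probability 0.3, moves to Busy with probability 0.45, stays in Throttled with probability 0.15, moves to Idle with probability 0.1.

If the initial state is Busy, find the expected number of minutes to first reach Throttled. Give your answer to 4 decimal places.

Let t(s) be the expected number of minutes to first reach Throttled from state s, with t(Throttled) = 0. Conditioning on the first minute:
t(Overloaded) = 1 + 0.25·t(Overloaded) + 0.4·t(Busy) + 0.15·t(Idle)
t(Busy) = 1 + 0.2·t(Overloaded) + 0.25·t(Busy) + 0.3·t(Idle)
t(Idle) = 1 + 0.35·t(Overloaded) + 0.2·t(Busy) + 0.3·t(Idle)
Solving: t(Overloaded) = 4.9057, t(Busy) = 4.7352, t(Idle) = 5.2343.
Expected minutes from Busy to Throttled: 4.7352.

4.7352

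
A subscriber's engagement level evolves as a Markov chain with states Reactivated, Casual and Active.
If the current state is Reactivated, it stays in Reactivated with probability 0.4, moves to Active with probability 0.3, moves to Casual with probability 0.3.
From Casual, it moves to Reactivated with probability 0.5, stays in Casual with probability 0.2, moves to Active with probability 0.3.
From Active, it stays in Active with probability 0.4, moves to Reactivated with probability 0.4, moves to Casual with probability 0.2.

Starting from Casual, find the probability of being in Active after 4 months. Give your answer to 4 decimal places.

Propagate the distribution vector 4 months from Casual.
After 0 months: (0.0000, 1.0000, 0.0000)
After 1 month: (0.5000, 0.2000, 0.3000)
After 2 months: (0.4200, 0.2500, 0.3300)
After 3 months: (0.4250, 0.2420, 0.3330)
After 4 months: (0.4242, 0.2425, 0.3333)
P(in Active after 4 months) = 0.3333

0.3333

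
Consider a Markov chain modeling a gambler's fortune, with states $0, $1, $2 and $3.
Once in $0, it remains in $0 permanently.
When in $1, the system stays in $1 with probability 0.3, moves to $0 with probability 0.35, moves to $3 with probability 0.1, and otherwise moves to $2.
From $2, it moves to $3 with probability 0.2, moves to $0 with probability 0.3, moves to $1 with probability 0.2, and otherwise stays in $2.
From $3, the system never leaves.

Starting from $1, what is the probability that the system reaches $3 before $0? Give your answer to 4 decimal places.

0.2727

Let h(s) be the probability of absorption at $3 starting from transient state s. Then h($3) = 1 and h($0) = 0. By first-step analysis:
h($1) = 0.35·0 + 0.3·h($1) + 0.25·h($2) + 0.1·1
h($2) = 0.3·0 + 0.2·h($1) + 0.3·h($2) + 0.2·1
Solving: h($1) = 0.2727, h($2) = 0.3636.
Starting from $1, the probability is 0.2727.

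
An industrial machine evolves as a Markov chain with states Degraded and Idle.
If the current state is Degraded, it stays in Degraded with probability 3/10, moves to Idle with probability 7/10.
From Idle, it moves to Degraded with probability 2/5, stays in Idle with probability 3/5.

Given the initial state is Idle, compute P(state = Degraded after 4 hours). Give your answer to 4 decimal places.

Propagate the distribution vector 4 hours from Idle.
After 0 hours: (0.0000, 1.0000)
After 1 hour: (0.4000, 0.6000)
After 2 hours: (0.3600, 0.6400)
After 3 hours: (0.3640, 0.6360)
After 4 hours: (0.3636, 0.6364)
P(in Degraded after 4 hours) = 0.3636

0.3636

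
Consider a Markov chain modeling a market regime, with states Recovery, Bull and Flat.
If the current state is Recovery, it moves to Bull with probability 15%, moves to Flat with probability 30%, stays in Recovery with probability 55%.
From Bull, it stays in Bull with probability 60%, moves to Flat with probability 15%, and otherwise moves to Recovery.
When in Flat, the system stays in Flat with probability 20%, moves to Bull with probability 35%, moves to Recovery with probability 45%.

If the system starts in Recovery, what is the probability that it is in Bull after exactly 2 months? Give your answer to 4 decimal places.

Sum over the intermediate state after 1 month:
P = P(Recovery→Recovery)·P(Recovery→Bull) + P(Recovery→Bull)·P(Bull→Bull) + P(Recovery→Flat)·P(Flat→Bull)
  = 0.55×0.15 + 0.15×0.6 + 0.3×0.35
  = 0.0825 + 0.0900 + 0.1050 = 0.2775

0.2775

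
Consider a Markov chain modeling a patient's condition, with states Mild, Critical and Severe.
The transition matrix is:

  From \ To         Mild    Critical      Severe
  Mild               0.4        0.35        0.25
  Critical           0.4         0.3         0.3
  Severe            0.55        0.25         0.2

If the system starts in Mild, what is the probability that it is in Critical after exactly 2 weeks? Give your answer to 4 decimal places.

0.3075

Sum over the intermediate state after 1 week:
P = P(Mild→Mild)·P(Mild→Critical) + P(Mild→Critical)·P(Critical→Critical) + P(Mild→Severe)·P(Severe→Critical)
  = 0.4×0.35 + 0.35×0.3 + 0.25×0.25
  = 0.1400 + 0.1050 + 0.0625 = 0.3075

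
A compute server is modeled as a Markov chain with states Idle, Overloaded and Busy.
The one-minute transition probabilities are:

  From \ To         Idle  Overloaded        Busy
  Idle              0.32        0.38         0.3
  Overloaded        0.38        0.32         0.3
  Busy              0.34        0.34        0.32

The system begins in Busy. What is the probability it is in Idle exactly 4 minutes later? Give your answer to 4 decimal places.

Propagate the distribution vector 4 minutes from Busy.
After 0 minutes: (0.0000, 0.0000, 1.0000)
After 1 minute: (0.3400, 0.3400, 0.3200)
After 2 minutes: (0.3468, 0.3468, 0.3064)
After 3 minutes: (0.3469, 0.3469, 0.3061)
After 4 minutes: (0.3469, 0.3469, 0.3061)
P(in Idle after 4 minutes) = 0.3469

0.3469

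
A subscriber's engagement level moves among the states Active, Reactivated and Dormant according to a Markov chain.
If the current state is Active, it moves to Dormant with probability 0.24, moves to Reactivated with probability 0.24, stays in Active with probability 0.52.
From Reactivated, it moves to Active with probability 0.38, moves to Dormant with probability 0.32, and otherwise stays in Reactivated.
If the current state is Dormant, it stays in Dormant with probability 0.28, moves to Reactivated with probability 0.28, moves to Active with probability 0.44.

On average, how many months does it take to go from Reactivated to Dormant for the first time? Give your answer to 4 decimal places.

3.5131

Let t(s) be the expected number of months to first reach Dormant from state s, with t(Dormant) = 0. Conditioning on the first month:
t(Active) = 1 + 0.52·t(Active) + 0.24·t(Reactivated)
t(Reactivated) = 1 + 0.38·t(Active) + 0.3·t(Reactivated)
Solving: t(Active) = 3.8399, t(Reactivated) = 3.5131.
Expected months from Reactivated to Dormant: 3.5131.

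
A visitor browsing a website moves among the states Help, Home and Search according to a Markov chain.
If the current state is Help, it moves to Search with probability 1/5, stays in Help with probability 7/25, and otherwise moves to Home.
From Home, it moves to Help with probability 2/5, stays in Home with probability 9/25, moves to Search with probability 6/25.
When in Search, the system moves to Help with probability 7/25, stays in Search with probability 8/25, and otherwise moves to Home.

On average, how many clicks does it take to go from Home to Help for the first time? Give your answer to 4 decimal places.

2.7123

Let t(s) be the expected number of clicks to first reach Help from state s, with t(Help) = 0. Conditioning on the first click:
t(Home) = 1 + 0.36·t(Home) + 0.24·t(Search)
t(Search) = 1 + 0.4·t(Home) + 0.32·t(Search)
Solving: t(Home) = 2.7123, t(Search) = 3.0660.
Expected clicks from Home to Help: 2.7123.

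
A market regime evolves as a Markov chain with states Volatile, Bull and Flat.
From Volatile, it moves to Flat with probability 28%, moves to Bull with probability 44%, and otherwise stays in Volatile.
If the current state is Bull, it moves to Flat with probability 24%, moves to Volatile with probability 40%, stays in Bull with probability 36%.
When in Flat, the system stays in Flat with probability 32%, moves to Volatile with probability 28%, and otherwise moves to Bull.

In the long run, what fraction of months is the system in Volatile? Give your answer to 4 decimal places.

0.3277

Let the stationary distribution be π with π = πP and π_1 + π_2 + π_3 = 1.
π_1 = 0.28·π_1 + 0.4·π_2 + 0.28·π_3
π_2 = 0.44·π_1 + 0.36·π_2 + 0.4·π_3
Solving with the normalization constraint gives π = (0.3277, 0.3972, 0.2751).
So the stationary probability of Volatile is 0.3277.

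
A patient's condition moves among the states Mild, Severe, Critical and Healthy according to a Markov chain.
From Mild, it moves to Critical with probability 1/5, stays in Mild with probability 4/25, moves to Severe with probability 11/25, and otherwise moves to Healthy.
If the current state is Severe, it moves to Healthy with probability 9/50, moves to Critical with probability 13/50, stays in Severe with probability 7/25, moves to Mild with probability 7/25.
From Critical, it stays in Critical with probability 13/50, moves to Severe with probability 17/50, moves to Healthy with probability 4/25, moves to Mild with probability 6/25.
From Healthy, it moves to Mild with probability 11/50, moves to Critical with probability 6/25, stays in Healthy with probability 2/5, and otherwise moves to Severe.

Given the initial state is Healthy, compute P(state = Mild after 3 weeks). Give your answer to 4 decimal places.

0.2280

Propagate the distribution vector 3 weeks from Healthy.
After 0 weeks: (0.0000, 0.0000, 0.0000, 1.0000)
After 1 week: (0.2200, 0.1400, 0.2400, 0.4000)
After 2 weeks: (0.2200, 0.2736, 0.2388, 0.2676)
After 3 weeks: (0.2280, 0.2921, 0.2414, 0.2385)
P(in Mild after 3 weeks) = 0.2280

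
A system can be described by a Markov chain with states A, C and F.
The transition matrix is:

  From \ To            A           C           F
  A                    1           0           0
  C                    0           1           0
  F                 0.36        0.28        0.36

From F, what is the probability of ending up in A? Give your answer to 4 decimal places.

Let h(s) be the probability of absorption at A starting from transient state s. Then h(A) = 1 and h(C) = 0. By first-step analysis:
h(F) = 0.36·1 + 0.28·0 + 0.36·h(F)
Solving: h(F) = 0.5625.
Starting from F, the probability is 0.5625.

0.5625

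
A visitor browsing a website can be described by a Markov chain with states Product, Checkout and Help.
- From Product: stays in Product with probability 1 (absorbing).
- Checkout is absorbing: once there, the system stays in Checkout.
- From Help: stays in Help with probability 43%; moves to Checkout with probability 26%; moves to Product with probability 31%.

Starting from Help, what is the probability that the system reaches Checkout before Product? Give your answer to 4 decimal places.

Let h(s) be the probability of absorption at Checkout starting from transient state s. Then h(Checkout) = 1 and h(Product) = 0. By first-step analysis:
h(Help) = 0.31·0 + 0.26·1 + 0.43·h(Help)
Solving: h(Help) = 0.4561.
Starting from Help, the probability is 0.4561.

0.4561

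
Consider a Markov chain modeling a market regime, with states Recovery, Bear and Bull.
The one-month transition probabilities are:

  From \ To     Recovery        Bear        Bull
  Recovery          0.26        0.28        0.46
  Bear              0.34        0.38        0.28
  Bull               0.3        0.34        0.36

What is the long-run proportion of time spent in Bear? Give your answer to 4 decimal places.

Let the stationary distribution be π with π = πP and π_1 + π_2 + π_3 = 1.
π_1 = 0.26·π_1 + 0.34·π_2 + 0.3·π_3
π_2 = 0.28·π_1 + 0.38·π_2 + 0.34·π_3
Solving with the normalization constraint gives π = (0.3014, 0.3353, 0.3633).
So the stationary probability of Bear is 0.3353.

0.3353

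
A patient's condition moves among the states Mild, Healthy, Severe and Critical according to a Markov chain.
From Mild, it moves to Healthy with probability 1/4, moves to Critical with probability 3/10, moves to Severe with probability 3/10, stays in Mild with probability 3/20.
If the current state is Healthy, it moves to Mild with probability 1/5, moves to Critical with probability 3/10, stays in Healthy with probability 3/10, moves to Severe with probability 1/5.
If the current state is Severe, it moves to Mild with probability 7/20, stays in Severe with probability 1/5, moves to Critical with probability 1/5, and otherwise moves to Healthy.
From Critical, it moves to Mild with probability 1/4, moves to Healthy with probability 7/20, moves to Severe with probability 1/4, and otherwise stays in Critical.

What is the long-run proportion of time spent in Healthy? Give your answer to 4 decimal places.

Let the stationary distribution be π with π = πP and π_1 + π_2 + π_3 + π_4 = 1.
π_1 = 0.15·π_1 + 0.2·π_2 + 0.35·π_3 + 0.25·π_4
π_2 = 0.25·π_1 + 0.3·π_2 + 0.25·π_3 + 0.35·π_4
π_3 = 0.3·π_1 + 0.2·π_2 + 0.2·π_3 + 0.25·π_4
Solving with the normalization constraint gives π = (0.2356, 0.2885, 0.2356, 0.2404).
So the stationary probability of Healthy is 0.2885.

0.2885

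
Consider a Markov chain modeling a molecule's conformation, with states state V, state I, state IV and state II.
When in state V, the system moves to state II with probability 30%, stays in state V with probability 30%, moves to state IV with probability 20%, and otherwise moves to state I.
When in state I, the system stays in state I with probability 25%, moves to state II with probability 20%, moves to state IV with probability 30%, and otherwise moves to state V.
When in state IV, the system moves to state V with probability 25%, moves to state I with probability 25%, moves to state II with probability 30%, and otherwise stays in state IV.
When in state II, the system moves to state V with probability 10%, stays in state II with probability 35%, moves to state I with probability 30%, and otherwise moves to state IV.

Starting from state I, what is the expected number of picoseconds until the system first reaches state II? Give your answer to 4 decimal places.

3.9810

Let t(s) be the expected number of picoseconds to first reach state II from state s, with t(state II) = 0. Conditioning on the first picosecond:
t(state V) = 1 + 0.3·t(state V) + 0.2·t(state I) + 0.2·t(state IV)
t(state I) = 1 + 0.25·t(state V) + 0.25·t(state I) + 0.3·t(state IV)
t(state IV) = 1 + 0.25·t(state V) + 0.25·t(state I) + 0.2·t(state IV)
Solving: t(state V) = 3.6000, t(state I) = 3.9810, t(state IV) = 3.6190.
Expected picoseconds from state I to state II: 3.9810.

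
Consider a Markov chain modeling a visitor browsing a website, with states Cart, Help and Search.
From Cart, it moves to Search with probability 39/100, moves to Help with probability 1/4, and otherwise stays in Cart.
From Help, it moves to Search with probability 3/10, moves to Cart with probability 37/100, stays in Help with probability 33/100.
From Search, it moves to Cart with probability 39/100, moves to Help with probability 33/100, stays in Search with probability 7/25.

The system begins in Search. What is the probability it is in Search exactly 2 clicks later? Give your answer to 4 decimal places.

Sum over the intermediate state after 1 click:
P = P(Search→Cart)·P(Cart→Search) + P(Search→Help)·P(Help→Search) + P(Search→Search)·P(Search→Search)
  = 0.39×0.39 + 0.33×0.3 + 0.28×0.28
  = 0.1521 + 0.0990 + 0.0784 = 0.3295

0.3295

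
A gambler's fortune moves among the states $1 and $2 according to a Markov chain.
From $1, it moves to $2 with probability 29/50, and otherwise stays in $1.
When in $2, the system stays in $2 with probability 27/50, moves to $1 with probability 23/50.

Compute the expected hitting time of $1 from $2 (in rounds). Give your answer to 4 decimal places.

Let t(s) be the expected number of rounds to first reach $1 from state s, with t($1) = 0. Conditioning on the first round:
t($2) = 1 + 0.54·t($2)
Solving: t($2) = 2.1739.
Expected rounds from $2 to $1: 2.1739.

2.1739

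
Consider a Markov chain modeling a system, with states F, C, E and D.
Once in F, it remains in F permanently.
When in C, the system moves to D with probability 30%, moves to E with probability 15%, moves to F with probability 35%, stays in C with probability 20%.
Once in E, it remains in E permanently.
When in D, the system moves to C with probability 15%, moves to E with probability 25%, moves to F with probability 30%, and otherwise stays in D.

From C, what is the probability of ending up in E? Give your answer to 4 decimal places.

0.3495

Let h(s) be the probability of absorption at E starting from transient state s. Then h(E) = 1 and h(F) = 0. By first-step analysis:
h(C) = 0.35·0 + 0.2·h(C) + 0.15·1 + 0.3·h(D)
h(D) = 0.3·0 + 0.15·h(C) + 0.25·1 + 0.3·h(D)
Solving: h(C) = 0.3495, h(D) = 0.4320.
Starting from C, the probability is 0.3495.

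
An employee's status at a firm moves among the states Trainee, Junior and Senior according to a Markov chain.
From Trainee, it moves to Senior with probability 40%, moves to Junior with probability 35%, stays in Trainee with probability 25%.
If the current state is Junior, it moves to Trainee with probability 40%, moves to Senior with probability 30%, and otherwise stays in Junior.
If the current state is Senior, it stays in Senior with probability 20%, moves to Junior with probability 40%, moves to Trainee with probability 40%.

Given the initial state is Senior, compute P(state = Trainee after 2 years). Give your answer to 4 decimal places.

0.3400

Sum over the intermediate state after 1 year:
P = P(Senior→Trainee)·P(Trainee→Trainee) + P(Senior→Junior)·P(Junior→Trainee) + P(Senior→Senior)·P(Senior→Trainee)
  = 0.4×0.25 + 0.4×0.4 + 0.2×0.4
  = 0.1000 + 0.1600 + 0.0800 = 0.3400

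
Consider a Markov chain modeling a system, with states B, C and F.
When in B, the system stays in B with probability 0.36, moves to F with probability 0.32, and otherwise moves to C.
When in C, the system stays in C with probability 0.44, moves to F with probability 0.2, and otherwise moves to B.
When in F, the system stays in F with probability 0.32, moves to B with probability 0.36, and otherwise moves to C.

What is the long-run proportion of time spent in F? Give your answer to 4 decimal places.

Let the stationary distribution be π with π = πP and π_1 + π_2 + π_3 = 1.
π_1 = 0.36·π_1 + 0.36·π_2 + 0.36·π_3
π_2 = 0.32·π_1 + 0.44·π_2 + 0.32·π_3
Solving with the normalization constraint gives π = (0.3600, 0.3636, 0.2764).
So the stationary probability of F is 0.2764.

0.2764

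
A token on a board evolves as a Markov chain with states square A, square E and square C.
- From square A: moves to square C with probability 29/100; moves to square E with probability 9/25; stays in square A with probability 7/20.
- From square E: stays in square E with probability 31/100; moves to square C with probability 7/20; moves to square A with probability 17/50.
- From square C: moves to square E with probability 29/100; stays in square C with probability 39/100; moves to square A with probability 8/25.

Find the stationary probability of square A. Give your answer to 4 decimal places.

0.3365

Let the stationary distribution be π with π = πP and π_1 + π_2 + π_3 = 1.
π_1 = 0.35·π_1 + 0.34·π_2 + 0.32·π_3
π_2 = 0.36·π_1 + 0.31·π_2 + 0.29·π_3
Solving with the normalization constraint gives π = (0.3365, 0.3200, 0.3436).
So the stationary probability of square A is 0.3365.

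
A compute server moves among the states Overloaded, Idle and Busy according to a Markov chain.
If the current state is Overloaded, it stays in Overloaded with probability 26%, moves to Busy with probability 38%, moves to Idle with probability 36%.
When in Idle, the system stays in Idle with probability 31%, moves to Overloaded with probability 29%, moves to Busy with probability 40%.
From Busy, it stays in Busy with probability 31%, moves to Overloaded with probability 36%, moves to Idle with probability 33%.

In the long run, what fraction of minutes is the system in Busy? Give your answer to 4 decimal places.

0.3614

Let the stationary distribution be π with π = πP and π_1 + π_2 + π_3 = 1.
π_1 = 0.26·π_1 + 0.29·π_2 + 0.36·π_3
π_2 = 0.36·π_1 + 0.31·π_2 + 0.33·π_3
Solving with the normalization constraint gives π = (0.3061, 0.3325, 0.3614).
So the stationary probability of Busy is 0.3614.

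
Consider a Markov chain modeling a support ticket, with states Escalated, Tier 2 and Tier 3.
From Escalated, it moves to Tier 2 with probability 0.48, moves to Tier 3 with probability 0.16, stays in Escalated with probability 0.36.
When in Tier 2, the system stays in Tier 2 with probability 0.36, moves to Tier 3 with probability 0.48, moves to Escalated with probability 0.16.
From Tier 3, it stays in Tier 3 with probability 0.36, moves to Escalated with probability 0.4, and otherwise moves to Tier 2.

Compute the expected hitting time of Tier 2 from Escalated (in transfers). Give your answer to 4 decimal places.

2.3148

Let t(s) be the expected number of transfers to first reach Tier 2 from state s, with t(Tier 2) = 0. Conditioning on the first transfer:
t(Escalated) = 1 + 0.36·t(Escalated) + 0.16·t(Tier 3)
t(Tier 3) = 1 + 0.4·t(Escalated) + 0.36·t(Tier 3)
Solving: t(Escalated) = 2.3148, t(Tier 3) = 3.0093.
Expected transfers from Escalated to Tier 2: 2.3148.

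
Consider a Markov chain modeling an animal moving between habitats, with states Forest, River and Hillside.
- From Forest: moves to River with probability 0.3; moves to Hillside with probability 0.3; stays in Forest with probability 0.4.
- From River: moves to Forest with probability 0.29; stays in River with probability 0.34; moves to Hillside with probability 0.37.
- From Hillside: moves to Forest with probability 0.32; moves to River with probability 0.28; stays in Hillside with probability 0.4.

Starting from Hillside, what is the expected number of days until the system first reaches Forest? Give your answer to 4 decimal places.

Let t(s) be the expected number of days to first reach Forest from state s, with t(Forest) = 0. Conditioning on the first day:
t(River) = 1 + 0.34·t(River) + 0.37·t(Hillside)
t(Hillside) = 1 + 0.28·t(River) + 0.4·t(Hillside)
Solving: t(River) = 3.3174, t(Hillside) = 3.2148.
Expected days from Hillside to Forest: 3.2148.

3.2148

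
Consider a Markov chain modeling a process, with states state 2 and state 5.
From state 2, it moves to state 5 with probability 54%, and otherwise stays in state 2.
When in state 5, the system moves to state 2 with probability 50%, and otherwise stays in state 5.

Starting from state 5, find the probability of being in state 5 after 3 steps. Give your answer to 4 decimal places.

Propagate the distribution vector 3 steps from state 5.
After 0 steps: (0.0000, 1.0000)
After 1 step: (0.5000, 0.5000)
After 2 steps: (0.4800, 0.5200)
After 3 steps: (0.4808, 0.5192)
P(in state 5 after 3 steps) = 0.5192

0.5192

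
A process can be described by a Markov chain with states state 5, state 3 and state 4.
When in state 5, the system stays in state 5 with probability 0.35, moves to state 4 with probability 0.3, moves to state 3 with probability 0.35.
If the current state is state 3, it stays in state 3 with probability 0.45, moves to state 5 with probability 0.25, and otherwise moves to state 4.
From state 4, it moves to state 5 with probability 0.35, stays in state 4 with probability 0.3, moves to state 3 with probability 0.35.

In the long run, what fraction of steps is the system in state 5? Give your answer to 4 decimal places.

Let the stationary distribution be π with π = πP and π_1 + π_2 + π_3 = 1.
π_1 = 0.35·π_1 + 0.25·π_2 + 0.35·π_3
π_2 = 0.35·π_1 + 0.45·π_2 + 0.35·π_3
Solving with the normalization constraint gives π = (0.3111, 0.3889, 0.3000).
So the stationary probability of state 5 is 0.3111.

0.3111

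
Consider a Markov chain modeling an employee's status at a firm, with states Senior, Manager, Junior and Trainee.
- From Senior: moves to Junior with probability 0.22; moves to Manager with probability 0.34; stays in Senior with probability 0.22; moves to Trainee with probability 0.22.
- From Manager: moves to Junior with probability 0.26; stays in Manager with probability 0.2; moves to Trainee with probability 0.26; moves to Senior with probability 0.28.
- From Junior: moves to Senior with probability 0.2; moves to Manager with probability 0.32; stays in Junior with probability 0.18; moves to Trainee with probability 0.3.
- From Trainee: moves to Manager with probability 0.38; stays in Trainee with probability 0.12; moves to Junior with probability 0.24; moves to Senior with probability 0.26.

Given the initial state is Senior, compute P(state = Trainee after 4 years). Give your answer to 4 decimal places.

Propagate the distribution vector 4 years from Senior.
After 0 years: (1.0000, 0.0000, 0.0000, 0.0000)
After 1 year: (0.2200, 0.3400, 0.2200, 0.2200)
After 2 years: (0.2448, 0.2968, 0.2292, 0.2292)
After 3 years: (0.2424, 0.3030, 0.2273, 0.2273)
After 4 years: (0.2427, 0.3021, 0.2276, 0.2276)
P(in Trainee after 4 years) = 0.2276

0.2276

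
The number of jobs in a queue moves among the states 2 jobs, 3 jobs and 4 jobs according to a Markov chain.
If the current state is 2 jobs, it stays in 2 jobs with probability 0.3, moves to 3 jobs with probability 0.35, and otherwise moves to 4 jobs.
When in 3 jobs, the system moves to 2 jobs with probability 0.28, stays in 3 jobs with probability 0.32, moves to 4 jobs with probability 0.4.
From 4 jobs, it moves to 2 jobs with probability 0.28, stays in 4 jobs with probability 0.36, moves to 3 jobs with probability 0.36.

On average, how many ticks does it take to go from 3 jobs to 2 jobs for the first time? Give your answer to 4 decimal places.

Let t(s) be the expected number of ticks to first reach 2 jobs from state s, with t(2 jobs) = 0. Conditioning on the first tick:
t(3 jobs) = 1 + 0.32·t(3 jobs) + 0.4·t(4 jobs)
t(4 jobs) = 1 + 0.36·t(3 jobs) + 0.36·t(4 jobs)
Solving: t(3 jobs) = 3.5714, t(4 jobs) = 3.5714.
Expected ticks from 3 jobs to 2 jobs: 3.5714.

3.5714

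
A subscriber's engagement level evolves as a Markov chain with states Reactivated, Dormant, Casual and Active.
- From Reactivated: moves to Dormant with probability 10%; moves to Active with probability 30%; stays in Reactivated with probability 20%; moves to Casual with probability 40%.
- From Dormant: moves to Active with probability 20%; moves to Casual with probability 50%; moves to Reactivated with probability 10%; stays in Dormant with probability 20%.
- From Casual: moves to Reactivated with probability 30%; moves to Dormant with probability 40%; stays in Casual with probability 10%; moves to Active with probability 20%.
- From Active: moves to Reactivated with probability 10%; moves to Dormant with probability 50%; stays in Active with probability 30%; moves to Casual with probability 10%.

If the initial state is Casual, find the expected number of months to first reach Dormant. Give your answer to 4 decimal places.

2.8056

Let t(s) be the expected number of months to first reach Dormant from state s, with t(Dormant) = 0. Conditioning on the first month:
t(Reactivated) = 1 + 0.2·t(Reactivated) + 0.4·t(Casual) + 0.3·t(Active)
t(Casual) = 1 + 0.3·t(Reactivated) + 0.1·t(Casual) + 0.2·t(Active)
t(Active) = 1 + 0.1·t(Reactivated) + 0.1·t(Casual) + 0.3·t(Active)
Solving: t(Reactivated) = 3.5278, t(Casual) = 2.8056, t(Active) = 2.3333.
Expected months from Casual to Dormant: 2.8056.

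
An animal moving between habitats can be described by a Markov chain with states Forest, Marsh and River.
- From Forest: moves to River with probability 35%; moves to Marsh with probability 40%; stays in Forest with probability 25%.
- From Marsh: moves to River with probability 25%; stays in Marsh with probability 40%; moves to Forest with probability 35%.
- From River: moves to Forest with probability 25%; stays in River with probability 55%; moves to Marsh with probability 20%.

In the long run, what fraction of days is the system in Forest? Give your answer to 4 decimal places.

Let the stationary distribution be π with π = πP and π_1 + π_2 + π_3 = 1.
π_1 = 0.25·π_1 + 0.35·π_2 + 0.25·π_3
π_2 = 0.4·π_1 + 0.4·π_2 + 0.2·π_3
Solving with the normalization constraint gives π = (0.2821, 0.3205, 0.3974).
So the stationary probability of Forest is 0.2821.

0.2821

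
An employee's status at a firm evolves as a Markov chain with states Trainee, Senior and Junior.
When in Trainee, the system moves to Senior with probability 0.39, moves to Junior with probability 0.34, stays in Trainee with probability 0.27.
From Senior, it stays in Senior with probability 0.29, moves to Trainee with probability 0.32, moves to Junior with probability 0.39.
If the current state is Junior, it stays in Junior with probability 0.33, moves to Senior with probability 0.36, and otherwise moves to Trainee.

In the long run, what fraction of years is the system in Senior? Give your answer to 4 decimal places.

Let the stationary distribution be π with π = πP and π_1 + π_2 + π_3 = 1.
π_1 = 0.27·π_1 + 0.32·π_2 + 0.31·π_3
π_2 = 0.39·π_1 + 0.29·π_2 + 0.36·π_3
Solving with the normalization constraint gives π = (0.3014, 0.3449, 0.3537).
So the stationary probability of Senior is 0.3449.

0.3449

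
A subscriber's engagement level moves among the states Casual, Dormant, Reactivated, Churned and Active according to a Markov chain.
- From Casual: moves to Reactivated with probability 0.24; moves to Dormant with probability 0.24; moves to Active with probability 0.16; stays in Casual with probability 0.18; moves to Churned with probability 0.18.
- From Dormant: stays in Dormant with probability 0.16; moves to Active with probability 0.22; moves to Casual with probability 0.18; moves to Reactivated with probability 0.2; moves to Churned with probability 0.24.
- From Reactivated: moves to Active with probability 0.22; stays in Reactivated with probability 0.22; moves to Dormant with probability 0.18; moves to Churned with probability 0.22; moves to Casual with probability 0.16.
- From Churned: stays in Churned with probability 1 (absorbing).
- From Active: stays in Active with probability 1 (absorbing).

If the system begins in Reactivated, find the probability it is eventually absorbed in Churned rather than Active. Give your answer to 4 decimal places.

0.5083

Let h(s) be the probability of absorption at Churned starting from transient state s. Then h(Churned) = 1 and h(Active) = 0. By first-step analysis:
h(Casual) = 0.18·h(Casual) + 0.24·h(Dormant) + 0.24·h(Reactivated) + 0.18·1 + 0.16·0
h(Dormant) = 0.18·h(Casual) + 0.16·h(Dormant) + 0.2·h(Reactivated) + 0.24·1 + 0.22·0
h(Reactivated) = 0.16·h(Casual) + 0.18·h(Dormant) + 0.22·h(Reactivated) + 0.22·1 + 0.22·0
Solving: h(Casual) = 0.5199, h(Dormant) = 0.5181, h(Reactivated) = 0.5083.
Starting from Reactivated, the probability is 0.5083.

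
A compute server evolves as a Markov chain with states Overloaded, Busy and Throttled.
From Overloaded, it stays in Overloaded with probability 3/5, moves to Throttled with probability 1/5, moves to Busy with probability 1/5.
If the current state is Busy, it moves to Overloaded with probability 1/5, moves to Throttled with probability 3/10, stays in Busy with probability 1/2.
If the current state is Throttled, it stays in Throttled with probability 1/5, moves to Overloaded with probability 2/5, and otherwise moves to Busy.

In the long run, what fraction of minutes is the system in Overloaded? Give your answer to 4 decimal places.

0.4118

Let the stationary distribution be π with π = πP and π_1 + π_2 + π_3 = 1.
π_1 = 0.6·π_1 + 0.2·π_2 + 0.4·π_3
π_2 = 0.2·π_1 + 0.5·π_2 + 0.4·π_3
Solving with the normalization constraint gives π = (0.4118, 0.3529, 0.2353).
So the stationary probability of Overloaded is 0.4118.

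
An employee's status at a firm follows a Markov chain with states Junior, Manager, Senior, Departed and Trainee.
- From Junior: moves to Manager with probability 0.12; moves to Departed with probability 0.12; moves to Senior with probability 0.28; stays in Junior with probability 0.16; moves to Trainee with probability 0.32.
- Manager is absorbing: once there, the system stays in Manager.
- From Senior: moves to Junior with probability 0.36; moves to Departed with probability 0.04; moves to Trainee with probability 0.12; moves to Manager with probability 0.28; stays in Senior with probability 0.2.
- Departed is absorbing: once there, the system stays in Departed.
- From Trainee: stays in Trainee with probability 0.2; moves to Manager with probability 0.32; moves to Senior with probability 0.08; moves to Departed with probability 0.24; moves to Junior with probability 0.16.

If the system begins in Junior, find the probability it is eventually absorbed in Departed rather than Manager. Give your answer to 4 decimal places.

0.3944

Let h(s) be the probability of absorption at Departed starting from transient state s. Then h(Departed) = 1 and h(Manager) = 0. By first-step analysis:
h(Junior) = 0.16·h(Junior) + 0.12·0 + 0.28·h(Senior) + 0.12·1 + 0.32·h(Trainee)
h(Senior) = 0.36·h(Junior) + 0.28·0 + 0.2·h(Senior) + 0.04·1 + 0.12·h(Trainee)
h(Trainee) = 0.16·h(Junior) + 0.32·0 + 0.08·h(Senior) + 0.24·1 + 0.2·h(Trainee)
Solving: h(Junior) = 0.3944, h(Senior) = 0.2886, h(Trainee) = 0.4077.
Starting from Junior, the probability is 0.3944.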